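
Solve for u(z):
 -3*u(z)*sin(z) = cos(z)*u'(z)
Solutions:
 u(z) = C1*cos(z)^3


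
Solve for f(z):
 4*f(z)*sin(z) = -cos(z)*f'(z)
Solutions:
 f(z) = C1*cos(z)^4


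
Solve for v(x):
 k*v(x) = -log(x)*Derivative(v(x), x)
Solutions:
 v(x) = C1*exp(-k*li(x))


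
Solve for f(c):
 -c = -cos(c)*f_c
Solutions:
 f(c) = C1 + Integral(c/cos(c), c)


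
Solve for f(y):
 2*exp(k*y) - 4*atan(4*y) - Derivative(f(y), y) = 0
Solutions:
 f(y) = C1 - 4*y*atan(4*y) + 2*Piecewise((exp(k*y)/k, Ne(k, 0)), (y, True)) + log(16*y^2 + 1)/2


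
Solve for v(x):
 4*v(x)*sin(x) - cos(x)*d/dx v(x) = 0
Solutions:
 v(x) = C1/cos(x)^4


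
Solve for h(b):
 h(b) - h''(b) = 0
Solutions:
 h(b) = C1*exp(-b) + C2*exp(b)


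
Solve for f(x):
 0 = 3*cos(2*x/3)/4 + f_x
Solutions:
 f(x) = C1 - 9*sin(2*x/3)/8


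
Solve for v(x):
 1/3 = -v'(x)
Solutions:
 v(x) = C1 - x/3


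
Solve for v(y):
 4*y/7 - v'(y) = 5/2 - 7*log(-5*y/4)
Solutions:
 v(y) = C1 + 2*y^2/7 + 7*y*log(-y) + y*(-14*log(2) - 19/2 + 7*log(5))


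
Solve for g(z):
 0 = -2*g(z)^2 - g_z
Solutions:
 g(z) = 1/(C1 + 2*z)


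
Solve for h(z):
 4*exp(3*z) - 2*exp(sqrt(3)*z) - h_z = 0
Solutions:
 h(z) = C1 + 4*exp(3*z)/3 - 2*sqrt(3)*exp(sqrt(3)*z)/3


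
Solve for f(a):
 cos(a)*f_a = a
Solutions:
 f(a) = C1 + Integral(a/cos(a), a)


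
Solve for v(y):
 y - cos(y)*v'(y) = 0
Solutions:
 v(y) = C1 + Integral(y/cos(y), y)


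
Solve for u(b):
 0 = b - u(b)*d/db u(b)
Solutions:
 u(b) = -sqrt(C1 + b^2)
 u(b) = sqrt(C1 + b^2)


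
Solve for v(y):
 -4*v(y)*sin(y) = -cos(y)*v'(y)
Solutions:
 v(y) = C1/cos(y)^4


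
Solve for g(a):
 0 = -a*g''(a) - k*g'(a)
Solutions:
 g(a) = C1 + a^(1 - re(k))*(C2*sin(log(a)*Abs(im(k))) + C3*cos(log(a)*im(k)))


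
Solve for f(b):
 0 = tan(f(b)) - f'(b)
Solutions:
 f(b) = pi - asin(C1*exp(b))
 f(b) = asin(C1*exp(b))


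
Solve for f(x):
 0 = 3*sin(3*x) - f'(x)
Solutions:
 f(x) = C1 - cos(3*x)


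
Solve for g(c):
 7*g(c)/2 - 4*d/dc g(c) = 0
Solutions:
 g(c) = C1*exp(7*c/8)


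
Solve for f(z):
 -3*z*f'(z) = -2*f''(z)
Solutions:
 f(z) = C1 + C2*erfi(sqrt(3)*z/2)


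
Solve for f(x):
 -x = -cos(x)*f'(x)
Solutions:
 f(x) = C1 + Integral(x/cos(x), x)


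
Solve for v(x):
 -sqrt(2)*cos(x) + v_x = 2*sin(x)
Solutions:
 v(x) = C1 + sqrt(2)*sin(x) - 2*cos(x)


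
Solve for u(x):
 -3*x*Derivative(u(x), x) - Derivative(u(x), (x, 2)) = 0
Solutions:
 u(x) = C1 + C2*erf(sqrt(6)*x/2)


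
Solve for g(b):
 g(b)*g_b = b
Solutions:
 g(b) = -sqrt(C1 + b^2)
 g(b) = sqrt(C1 + b^2)


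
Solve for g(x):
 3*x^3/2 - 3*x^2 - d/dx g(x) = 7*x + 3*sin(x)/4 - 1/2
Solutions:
 g(x) = C1 + 3*x^4/8 - x^3 - 7*x^2/2 + x/2 + 3*cos(x)/4


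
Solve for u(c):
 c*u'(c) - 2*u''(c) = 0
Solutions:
 u(c) = C1 + C2*erfi(c/2)


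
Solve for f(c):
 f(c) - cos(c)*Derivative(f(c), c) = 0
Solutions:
 f(c) = C1*sqrt(sin(c) + 1)/sqrt(sin(c) - 1)


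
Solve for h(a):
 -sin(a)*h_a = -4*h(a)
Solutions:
 h(a) = C1*(cos(a)^2 - 2*cos(a) + 1)/(cos(a)^2 + 2*cos(a) + 1)


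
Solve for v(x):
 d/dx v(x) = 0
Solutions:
 v(x) = C1


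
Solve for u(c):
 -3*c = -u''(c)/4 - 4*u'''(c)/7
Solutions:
 u(c) = C1 + C2*c + C3*exp(-7*c/16) + 2*c^3 - 96*c^2/7


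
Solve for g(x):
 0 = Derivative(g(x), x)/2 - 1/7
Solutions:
 g(x) = C1 + 2*x/7


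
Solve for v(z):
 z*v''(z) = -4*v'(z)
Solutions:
 v(z) = C1 + C2/z^3


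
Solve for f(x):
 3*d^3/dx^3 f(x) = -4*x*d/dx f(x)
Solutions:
 f(x) = C1 + Integral(C2*airyai(-6^(2/3)*x/3) + C3*airybi(-6^(2/3)*x/3), x)


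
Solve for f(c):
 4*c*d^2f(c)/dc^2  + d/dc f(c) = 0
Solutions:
 f(c) = C1 + C2*c^(3/4)


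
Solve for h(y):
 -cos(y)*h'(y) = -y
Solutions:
 h(y) = C1 + Integral(y/cos(y), y)


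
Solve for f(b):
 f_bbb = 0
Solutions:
 f(b) = C1 + C2*b + C3*b^2


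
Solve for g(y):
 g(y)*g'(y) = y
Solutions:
 g(y) = -sqrt(C1 + y^2)
 g(y) = sqrt(C1 + y^2)


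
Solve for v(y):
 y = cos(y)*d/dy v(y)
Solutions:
 v(y) = C1 + Integral(y/cos(y), y)


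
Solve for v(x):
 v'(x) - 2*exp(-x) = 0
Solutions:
 v(x) = C1 - 2*exp(-x)


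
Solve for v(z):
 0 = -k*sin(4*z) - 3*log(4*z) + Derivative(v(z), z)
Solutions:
 v(z) = C1 - k*cos(4*z)/4 + 3*z*log(z) - 3*z + 6*z*log(2)


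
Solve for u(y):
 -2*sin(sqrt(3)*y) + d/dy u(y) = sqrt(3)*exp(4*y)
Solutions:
 u(y) = C1 + sqrt(3)*exp(4*y)/4 - 2*sqrt(3)*cos(sqrt(3)*y)/3


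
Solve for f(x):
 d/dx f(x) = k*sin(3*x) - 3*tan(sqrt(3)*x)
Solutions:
 f(x) = C1 - k*cos(3*x)/3 + sqrt(3)*log(cos(sqrt(3)*x))


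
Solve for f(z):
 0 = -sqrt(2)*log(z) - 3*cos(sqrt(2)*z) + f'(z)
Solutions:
 f(z) = C1 + sqrt(2)*z*(log(z) - 1) + 3*sqrt(2)*sin(sqrt(2)*z)/2


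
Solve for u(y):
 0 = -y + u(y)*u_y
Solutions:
 u(y) = -sqrt(C1 + y^2)
 u(y) = sqrt(C1 + y^2)


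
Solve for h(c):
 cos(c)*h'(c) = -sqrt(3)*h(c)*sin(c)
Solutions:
 h(c) = C1*cos(c)^(sqrt(3))


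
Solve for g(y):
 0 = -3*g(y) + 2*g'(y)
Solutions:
 g(y) = C1*exp(3*y/2)


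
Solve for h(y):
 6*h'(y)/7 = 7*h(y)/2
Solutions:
 h(y) = C1*exp(49*y/12)


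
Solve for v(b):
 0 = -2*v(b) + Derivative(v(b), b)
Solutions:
 v(b) = C1*exp(2*b)


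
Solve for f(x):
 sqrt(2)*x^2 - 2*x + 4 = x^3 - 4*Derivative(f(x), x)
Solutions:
 f(x) = C1 + x^4/16 - sqrt(2)*x^3/12 + x^2/4 - x


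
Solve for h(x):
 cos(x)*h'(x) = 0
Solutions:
 h(x) = C1


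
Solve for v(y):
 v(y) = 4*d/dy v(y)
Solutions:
 v(y) = C1*exp(y/4)


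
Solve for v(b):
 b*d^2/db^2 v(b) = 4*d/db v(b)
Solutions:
 v(b) = C1 + C2*b^5


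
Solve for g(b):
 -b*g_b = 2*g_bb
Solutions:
 g(b) = C1 + C2*erf(b/2)


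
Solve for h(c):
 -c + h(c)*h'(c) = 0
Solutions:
 h(c) = -sqrt(C1 + c^2)
 h(c) = sqrt(C1 + c^2)


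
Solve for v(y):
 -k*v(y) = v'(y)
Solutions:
 v(y) = C1*exp(-k*y)


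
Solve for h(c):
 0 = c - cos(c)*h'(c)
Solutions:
 h(c) = C1 + Integral(c/cos(c), c)


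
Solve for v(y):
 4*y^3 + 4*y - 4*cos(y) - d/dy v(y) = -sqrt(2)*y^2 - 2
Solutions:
 v(y) = C1 + y^4 + sqrt(2)*y^3/3 + 2*y^2 + 2*y - 4*sin(y)


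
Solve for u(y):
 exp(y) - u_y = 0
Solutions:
 u(y) = C1 + exp(y)


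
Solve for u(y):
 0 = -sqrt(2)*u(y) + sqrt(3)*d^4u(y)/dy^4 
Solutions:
 u(y) = C1*exp(-2^(1/8)*3^(7/8)*y/3) + C2*exp(2^(1/8)*3^(7/8)*y/3) + C3*sin(2^(1/8)*3^(7/8)*y/3) + C4*cos(2^(1/8)*3^(7/8)*y/3)


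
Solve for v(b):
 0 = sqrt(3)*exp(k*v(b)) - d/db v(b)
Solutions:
 v(b) = Piecewise((log(-1/(C1*k + sqrt(3)*b*k))/k, Ne(k, 0)), (nan, True))
 v(b) = Piecewise((C1 + sqrt(3)*b, Eq(k, 0)), (nan, True))


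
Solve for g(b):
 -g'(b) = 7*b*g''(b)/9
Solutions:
 g(b) = C1 + C2/b^(2/7)


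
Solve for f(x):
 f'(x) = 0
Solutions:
 f(x) = C1


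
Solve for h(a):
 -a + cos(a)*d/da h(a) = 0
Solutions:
 h(a) = C1 + Integral(a/cos(a), a)


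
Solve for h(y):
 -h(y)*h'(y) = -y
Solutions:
 h(y) = -sqrt(C1 + y^2)
 h(y) = sqrt(C1 + y^2)


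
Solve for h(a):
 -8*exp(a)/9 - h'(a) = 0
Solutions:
 h(a) = C1 - 8*exp(a)/9


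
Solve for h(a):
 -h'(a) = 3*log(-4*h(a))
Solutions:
 Integral(1/(log(-_y) + 2*log(2)), (_y, h(a)))/3 = C1 - a


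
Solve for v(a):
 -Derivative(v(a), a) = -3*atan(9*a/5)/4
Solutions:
 v(a) = C1 + 3*a*atan(9*a/5)/4 - 5*log(81*a^2 + 25)/24


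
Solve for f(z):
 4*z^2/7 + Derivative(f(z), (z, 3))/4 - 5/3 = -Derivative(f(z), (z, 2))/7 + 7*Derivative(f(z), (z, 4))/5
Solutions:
 f(z) = C1 + C2*z + C3*exp(z*(5 - sqrt(345))/56) + C4*exp(z*(5 + sqrt(345))/56) - z^4/3 + 7*z^3/3 - 2737*z^2/60


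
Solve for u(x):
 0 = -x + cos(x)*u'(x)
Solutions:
 u(x) = C1 + Integral(x/cos(x), x)


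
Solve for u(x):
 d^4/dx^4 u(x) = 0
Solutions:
 u(x) = C1 + C2*x + C3*x^2 + C4*x^3


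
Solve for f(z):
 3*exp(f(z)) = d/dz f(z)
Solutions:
 f(z) = log(-1/(C1 + 3*z))


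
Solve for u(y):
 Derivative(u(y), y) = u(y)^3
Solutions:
 u(y) = -sqrt(2)*sqrt(-1/(C1 + y))/2
 u(y) = sqrt(2)*sqrt(-1/(C1 + y))/2


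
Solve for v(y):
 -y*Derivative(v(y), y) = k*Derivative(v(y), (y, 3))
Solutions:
 v(y) = C1 + Integral(C2*airyai(y*(-1/k)^(1/3)) + C3*airybi(y*(-1/k)^(1/3)), y)


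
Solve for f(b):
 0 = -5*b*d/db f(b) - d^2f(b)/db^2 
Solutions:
 f(b) = C1 + C2*erf(sqrt(10)*b/2)


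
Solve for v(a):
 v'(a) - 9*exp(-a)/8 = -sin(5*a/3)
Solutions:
 v(a) = C1 + 3*cos(5*a/3)/5 - 9*exp(-a)/8


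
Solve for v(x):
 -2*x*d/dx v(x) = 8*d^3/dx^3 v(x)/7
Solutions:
 v(x) = C1 + Integral(C2*airyai(-14^(1/3)*x/2) + C3*airybi(-14^(1/3)*x/2), x)


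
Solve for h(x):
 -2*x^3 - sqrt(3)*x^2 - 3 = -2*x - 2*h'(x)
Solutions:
 h(x) = C1 + x^4/4 + sqrt(3)*x^3/6 - x^2/2 + 3*x/2


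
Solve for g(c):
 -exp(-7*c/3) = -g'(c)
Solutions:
 g(c) = C1 - 3*exp(-7*c/3)/7


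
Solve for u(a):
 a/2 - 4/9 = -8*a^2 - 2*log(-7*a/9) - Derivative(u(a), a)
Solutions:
 u(a) = C1 - 8*a^3/3 - a^2/4 - 2*a*log(-a) + a*(-2*log(7) + 22/9 + 4*log(3))


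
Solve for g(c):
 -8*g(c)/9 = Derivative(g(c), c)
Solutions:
 g(c) = C1*exp(-8*c/9)


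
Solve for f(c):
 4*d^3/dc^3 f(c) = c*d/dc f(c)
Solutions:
 f(c) = C1 + Integral(C2*airyai(2^(1/3)*c/2) + C3*airybi(2^(1/3)*c/2), c)


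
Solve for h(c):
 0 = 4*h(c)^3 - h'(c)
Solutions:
 h(c) = -sqrt(2)*sqrt(-1/(C1 + 4*c))/2
 h(c) = sqrt(2)*sqrt(-1/(C1 + 4*c))/2


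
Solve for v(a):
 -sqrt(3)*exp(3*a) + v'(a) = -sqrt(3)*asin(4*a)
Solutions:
 v(a) = C1 - sqrt(3)*(a*asin(4*a) + sqrt(1 - 16*a^2)/4) + sqrt(3)*exp(3*a)/3


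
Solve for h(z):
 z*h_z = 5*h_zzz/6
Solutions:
 h(z) = C1 + Integral(C2*airyai(5^(2/3)*6^(1/3)*z/5) + C3*airybi(5^(2/3)*6^(1/3)*z/5), z)


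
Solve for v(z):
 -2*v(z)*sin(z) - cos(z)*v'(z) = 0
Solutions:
 v(z) = C1*cos(z)^2


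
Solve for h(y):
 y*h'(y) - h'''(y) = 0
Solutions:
 h(y) = C1 + Integral(C2*airyai(y) + C3*airybi(y), y)


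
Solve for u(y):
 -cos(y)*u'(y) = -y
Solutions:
 u(y) = C1 + Integral(y/cos(y), y)


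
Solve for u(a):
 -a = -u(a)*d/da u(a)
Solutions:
 u(a) = -sqrt(C1 + a^2)
 u(a) = sqrt(C1 + a^2)


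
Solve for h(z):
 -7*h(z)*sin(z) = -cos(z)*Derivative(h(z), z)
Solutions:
 h(z) = C1/cos(z)^7


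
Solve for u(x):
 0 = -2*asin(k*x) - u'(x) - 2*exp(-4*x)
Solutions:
 u(x) = C1 - 2*Piecewise((x*asin(k*x) - exp(-4*x)/4 + sqrt(-k^2*x^2 + 1)/k, Ne(k, 0)), (-exp(-4*x)/4, True))


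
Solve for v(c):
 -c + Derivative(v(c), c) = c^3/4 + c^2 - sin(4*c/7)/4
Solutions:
 v(c) = C1 + c^4/16 + c^3/3 + c^2/2 + 7*cos(4*c/7)/16


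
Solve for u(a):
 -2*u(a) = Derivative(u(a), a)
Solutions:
 u(a) = C1*exp(-2*a)


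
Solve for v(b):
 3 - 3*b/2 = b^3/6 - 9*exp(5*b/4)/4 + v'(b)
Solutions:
 v(b) = C1 - b^4/24 - 3*b^2/4 + 3*b + 9*exp(5*b/4)/5


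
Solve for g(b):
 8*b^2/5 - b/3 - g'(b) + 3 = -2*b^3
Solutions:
 g(b) = C1 + b^4/2 + 8*b^3/15 - b^2/6 + 3*b


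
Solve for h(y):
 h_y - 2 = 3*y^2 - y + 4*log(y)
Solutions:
 h(y) = C1 + y^3 - y^2/2 + 4*y*log(y) - 2*y


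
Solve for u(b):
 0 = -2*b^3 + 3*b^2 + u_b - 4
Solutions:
 u(b) = C1 + b^4/2 - b^3 + 4*b


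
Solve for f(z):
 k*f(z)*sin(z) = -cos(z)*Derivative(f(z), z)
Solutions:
 f(z) = C1*exp(k*log(cos(z)))


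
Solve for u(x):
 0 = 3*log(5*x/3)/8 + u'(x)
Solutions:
 u(x) = C1 - 3*x*log(x)/8 - 3*x*log(5)/8 + 3*x/8 + 3*x*log(3)/8


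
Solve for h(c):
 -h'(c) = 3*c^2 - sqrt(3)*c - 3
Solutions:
 h(c) = C1 - c^3 + sqrt(3)*c^2/2 + 3*c


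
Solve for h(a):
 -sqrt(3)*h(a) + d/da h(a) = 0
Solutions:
 h(a) = C1*exp(sqrt(3)*a)


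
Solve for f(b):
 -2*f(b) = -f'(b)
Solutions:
 f(b) = C1*exp(2*b)


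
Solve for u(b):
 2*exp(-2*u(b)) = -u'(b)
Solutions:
 u(b) = log(-sqrt(C1 - 4*b))
 u(b) = log(C1 - 4*b)/2


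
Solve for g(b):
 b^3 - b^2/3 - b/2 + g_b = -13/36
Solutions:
 g(b) = C1 - b^4/4 + b^3/9 + b^2/4 - 13*b/36


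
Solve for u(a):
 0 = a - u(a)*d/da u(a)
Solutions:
 u(a) = -sqrt(C1 + a^2)
 u(a) = sqrt(C1 + a^2)


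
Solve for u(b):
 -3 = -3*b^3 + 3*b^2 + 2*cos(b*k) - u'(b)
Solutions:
 u(b) = C1 - 3*b^4/4 + b^3 + 3*b + 2*sin(b*k)/k


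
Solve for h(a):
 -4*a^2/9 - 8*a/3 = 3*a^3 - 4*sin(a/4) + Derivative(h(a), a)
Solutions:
 h(a) = C1 - 3*a^4/4 - 4*a^3/27 - 4*a^2/3 - 16*cos(a/4)


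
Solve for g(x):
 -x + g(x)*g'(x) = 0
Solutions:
 g(x) = -sqrt(C1 + x^2)
 g(x) = sqrt(C1 + x^2)


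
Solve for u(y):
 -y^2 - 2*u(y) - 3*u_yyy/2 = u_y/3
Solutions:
 u(y) = C1*exp(-2^(1/3)*y*(-3*(9 + sqrt(6567)/9)^(1/3) + 2^(1/3)/(9 + sqrt(6567)/9)^(1/3))/18)*sin(sqrt(3)*y*(2/(18 + 2*sqrt(6567)/9)^(1/3) + 3*(18 + 2*sqrt(6567)/9)^(1/3))/18) + C2*exp(-2^(1/3)*y*(-3*(9 + sqrt(6567)/9)^(1/3) + 2^(1/3)/(9 + sqrt(6567)/9)^(1/3))/18)*cos(sqrt(3)*y*(2/(18 + 2*sqrt(6567)/9)^(1/3) + 3*(18 + 2*sqrt(6567)/9)^(1/3))/18) + C3*exp(2^(1/3)*y*(-3*(9 + sqrt(6567)/9)^(1/3) + 2^(1/3)/(9 + sqrt(6567)/9)^(1/3))/9) - y^2/2 + y/6 - 1/36


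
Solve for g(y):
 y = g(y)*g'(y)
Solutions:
 g(y) = -sqrt(C1 + y^2)
 g(y) = sqrt(C1 + y^2)


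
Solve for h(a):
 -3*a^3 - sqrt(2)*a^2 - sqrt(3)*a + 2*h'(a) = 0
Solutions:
 h(a) = C1 + 3*a^4/8 + sqrt(2)*a^3/6 + sqrt(3)*a^2/4


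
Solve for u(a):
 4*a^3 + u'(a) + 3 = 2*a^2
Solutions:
 u(a) = C1 - a^4 + 2*a^3/3 - 3*a


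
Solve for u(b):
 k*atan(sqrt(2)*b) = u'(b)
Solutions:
 u(b) = C1 + k*(b*atan(sqrt(2)*b) - sqrt(2)*log(2*b^2 + 1)/4)


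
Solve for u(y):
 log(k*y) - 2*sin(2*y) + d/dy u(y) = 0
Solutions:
 u(y) = C1 - y*log(k*y) + y - cos(2*y)


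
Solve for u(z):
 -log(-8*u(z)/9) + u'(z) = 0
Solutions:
 -Integral(1/(log(-_y) - 2*log(3) + 3*log(2)), (_y, u(z))) = C1 - z


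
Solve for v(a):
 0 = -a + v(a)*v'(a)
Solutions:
 v(a) = -sqrt(C1 + a^2)
 v(a) = sqrt(C1 + a^2)


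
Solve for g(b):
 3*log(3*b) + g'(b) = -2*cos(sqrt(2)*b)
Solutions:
 g(b) = C1 - 3*b*log(b) - 3*b*log(3) + 3*b - sqrt(2)*sin(sqrt(2)*b)


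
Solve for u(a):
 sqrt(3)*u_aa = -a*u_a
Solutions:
 u(a) = C1 + C2*erf(sqrt(2)*3^(3/4)*a/6)


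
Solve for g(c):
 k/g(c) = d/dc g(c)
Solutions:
 g(c) = -sqrt(C1 + 2*c*k)
 g(c) = sqrt(C1 + 2*c*k)


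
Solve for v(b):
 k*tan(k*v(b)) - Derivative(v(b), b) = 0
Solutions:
 v(b) = Piecewise((-asin(exp(C1*k + b*k^2))/k + pi/k, Ne(k, 0)), (nan, True))
 v(b) = Piecewise((asin(exp(C1*k + b*k^2))/k, Ne(k, 0)), (nan, True))


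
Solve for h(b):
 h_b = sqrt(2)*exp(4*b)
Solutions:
 h(b) = C1 + sqrt(2)*exp(4*b)/4


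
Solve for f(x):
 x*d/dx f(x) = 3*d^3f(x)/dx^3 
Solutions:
 f(x) = C1 + Integral(C2*airyai(3^(2/3)*x/3) + C3*airybi(3^(2/3)*x/3), x)


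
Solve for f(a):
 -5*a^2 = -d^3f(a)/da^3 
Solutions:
 f(a) = C1 + C2*a + C3*a^2 + a^5/12


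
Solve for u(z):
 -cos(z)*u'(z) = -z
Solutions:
 u(z) = C1 + Integral(z/cos(z), z)


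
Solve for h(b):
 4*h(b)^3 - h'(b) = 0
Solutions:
 h(b) = -sqrt(2)*sqrt(-1/(C1 + 4*b))/2
 h(b) = sqrt(2)*sqrt(-1/(C1 + 4*b))/2


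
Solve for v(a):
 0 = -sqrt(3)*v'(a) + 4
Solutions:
 v(a) = C1 + 4*sqrt(3)*a/3


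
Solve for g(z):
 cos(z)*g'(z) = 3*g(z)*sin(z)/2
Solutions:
 g(z) = C1/cos(z)^(3/2)


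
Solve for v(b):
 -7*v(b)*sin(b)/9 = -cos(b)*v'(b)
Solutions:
 v(b) = C1/cos(b)^(7/9)


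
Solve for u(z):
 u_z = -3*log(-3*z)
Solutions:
 u(z) = C1 - 3*z*log(-z) + 3*z*(1 - log(3))


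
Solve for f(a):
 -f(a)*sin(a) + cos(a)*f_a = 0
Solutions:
 f(a) = C1/cos(a)


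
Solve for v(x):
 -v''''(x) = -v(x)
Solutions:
 v(x) = C1*exp(-x) + C2*exp(x) + C3*sin(x) + C4*cos(x)


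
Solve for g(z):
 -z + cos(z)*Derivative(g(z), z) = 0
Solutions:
 g(z) = C1 + Integral(z/cos(z), z)


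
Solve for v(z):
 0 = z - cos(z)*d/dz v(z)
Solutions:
 v(z) = C1 + Integral(z/cos(z), z)


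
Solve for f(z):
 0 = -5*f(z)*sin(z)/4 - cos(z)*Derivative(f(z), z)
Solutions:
 f(z) = C1*cos(z)^(5/4)


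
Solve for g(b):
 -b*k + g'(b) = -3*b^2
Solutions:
 g(b) = C1 - b^3 + b^2*k/2


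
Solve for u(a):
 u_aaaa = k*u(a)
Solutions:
 u(a) = C1*exp(-a*k^(1/4)) + C2*exp(a*k^(1/4)) + C3*exp(-I*a*k^(1/4)) + C4*exp(I*a*k^(1/4))


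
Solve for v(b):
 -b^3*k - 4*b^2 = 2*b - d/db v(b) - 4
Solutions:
 v(b) = C1 + b^4*k/4 + 4*b^3/3 + b^2 - 4*b


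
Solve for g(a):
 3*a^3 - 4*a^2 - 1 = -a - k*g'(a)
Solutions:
 g(a) = C1 - 3*a^4/(4*k) + 4*a^3/(3*k) - a^2/(2*k) + a/k


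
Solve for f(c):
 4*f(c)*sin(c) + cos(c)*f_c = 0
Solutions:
 f(c) = C1*cos(c)^4


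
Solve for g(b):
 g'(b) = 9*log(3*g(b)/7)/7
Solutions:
 -7*Integral(1/(log(_y) - log(7) + log(3)), (_y, g(b)))/9 = C1 - b


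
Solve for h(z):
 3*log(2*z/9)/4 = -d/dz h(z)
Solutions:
 h(z) = C1 - 3*z*log(z)/4 - 3*z*log(2)/4 + 3*z/4 + 3*z*log(3)/2


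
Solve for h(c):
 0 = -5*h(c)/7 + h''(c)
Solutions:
 h(c) = C1*exp(-sqrt(35)*c/7) + C2*exp(sqrt(35)*c/7)


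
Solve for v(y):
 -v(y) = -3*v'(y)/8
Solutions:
 v(y) = C1*exp(8*y/3)


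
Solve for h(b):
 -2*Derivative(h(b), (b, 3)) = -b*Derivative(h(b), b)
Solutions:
 h(b) = C1 + Integral(C2*airyai(2^(2/3)*b/2) + C3*airybi(2^(2/3)*b/2), b)


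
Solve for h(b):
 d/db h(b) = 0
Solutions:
 h(b) = C1


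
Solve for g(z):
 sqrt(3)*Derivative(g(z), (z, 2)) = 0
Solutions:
 g(z) = C1 + C2*z


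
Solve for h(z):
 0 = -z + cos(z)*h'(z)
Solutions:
 h(z) = C1 + Integral(z/cos(z), z)


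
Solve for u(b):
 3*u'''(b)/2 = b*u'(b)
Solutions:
 u(b) = C1 + Integral(C2*airyai(2^(1/3)*3^(2/3)*b/3) + C3*airybi(2^(1/3)*3^(2/3)*b/3), b)


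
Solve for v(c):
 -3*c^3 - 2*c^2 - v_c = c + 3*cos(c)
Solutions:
 v(c) = C1 - 3*c^4/4 - 2*c^3/3 - c^2/2 - 3*sin(c)


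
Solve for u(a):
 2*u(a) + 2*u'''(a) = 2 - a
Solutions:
 u(a) = C3*exp(-a) - a/2 + (C1*sin(sqrt(3)*a/2) + C2*cos(sqrt(3)*a/2))*exp(a/2) + 1


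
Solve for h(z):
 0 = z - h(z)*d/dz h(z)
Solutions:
 h(z) = -sqrt(C1 + z^2)
 h(z) = sqrt(C1 + z^2)


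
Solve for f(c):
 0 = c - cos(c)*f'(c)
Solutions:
 f(c) = C1 + Integral(c/cos(c), c)


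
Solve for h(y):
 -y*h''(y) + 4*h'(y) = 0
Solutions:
 h(y) = C1 + C2*y^5


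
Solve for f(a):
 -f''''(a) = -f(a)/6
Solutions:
 f(a) = C1*exp(-6^(3/4)*a/6) + C2*exp(6^(3/4)*a/6) + C3*sin(6^(3/4)*a/6) + C4*cos(6^(3/4)*a/6)


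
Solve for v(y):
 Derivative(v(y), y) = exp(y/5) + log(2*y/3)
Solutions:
 v(y) = C1 + y*log(y) + y*(-log(3) - 1 + log(2)) + 5*exp(y/5)


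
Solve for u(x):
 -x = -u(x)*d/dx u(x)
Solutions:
 u(x) = -sqrt(C1 + x^2)
 u(x) = sqrt(C1 + x^2)


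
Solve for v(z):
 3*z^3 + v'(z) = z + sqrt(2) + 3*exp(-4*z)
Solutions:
 v(z) = C1 - 3*z^4/4 + z^2/2 + sqrt(2)*z - 3*exp(-4*z)/4


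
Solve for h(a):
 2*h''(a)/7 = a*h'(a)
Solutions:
 h(a) = C1 + C2*erfi(sqrt(7)*a/2)


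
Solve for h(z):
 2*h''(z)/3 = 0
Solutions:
 h(z) = C1 + C2*z


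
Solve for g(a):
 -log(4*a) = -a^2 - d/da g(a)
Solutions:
 g(a) = C1 - a^3/3 + a*log(a) - a + a*log(4)


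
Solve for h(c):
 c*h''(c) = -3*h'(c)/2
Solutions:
 h(c) = C1 + C2/sqrt(c)


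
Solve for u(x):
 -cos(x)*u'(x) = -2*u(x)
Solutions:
 u(x) = C1*(sin(x) + 1)/(sin(x) - 1)


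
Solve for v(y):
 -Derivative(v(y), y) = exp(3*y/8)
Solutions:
 v(y) = C1 - 8*exp(3*y/8)/3


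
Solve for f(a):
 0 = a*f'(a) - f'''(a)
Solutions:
 f(a) = C1 + Integral(C2*airyai(a) + C3*airybi(a), a)


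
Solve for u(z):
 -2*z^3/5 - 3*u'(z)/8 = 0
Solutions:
 u(z) = C1 - 4*z^4/15


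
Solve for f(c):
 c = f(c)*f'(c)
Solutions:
 f(c) = -sqrt(C1 + c^2)
 f(c) = sqrt(C1 + c^2)


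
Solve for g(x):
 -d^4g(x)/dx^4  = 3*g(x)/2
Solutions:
 g(x) = (C1*sin(6^(1/4)*x/2) + C2*cos(6^(1/4)*x/2))*exp(-6^(1/4)*x/2) + (C3*sin(6^(1/4)*x/2) + C4*cos(6^(1/4)*x/2))*exp(6^(1/4)*x/2)


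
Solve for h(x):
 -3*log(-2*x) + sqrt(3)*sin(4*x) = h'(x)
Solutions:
 h(x) = C1 - 3*x*log(-x) - 3*x*log(2) + 3*x - sqrt(3)*cos(4*x)/4


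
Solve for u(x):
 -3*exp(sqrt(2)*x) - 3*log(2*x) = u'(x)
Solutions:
 u(x) = C1 - 3*x*log(x) + 3*x*(1 - log(2)) - 3*sqrt(2)*exp(sqrt(2)*x)/2


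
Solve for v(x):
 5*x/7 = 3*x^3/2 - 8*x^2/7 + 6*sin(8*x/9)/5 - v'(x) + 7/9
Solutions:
 v(x) = C1 + 3*x^4/8 - 8*x^3/21 - 5*x^2/14 + 7*x/9 - 27*cos(8*x/9)/20


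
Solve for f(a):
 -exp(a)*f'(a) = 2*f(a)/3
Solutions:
 f(a) = C1*exp(2*exp(-a)/3)


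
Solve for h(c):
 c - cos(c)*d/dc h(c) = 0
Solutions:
 h(c) = C1 + Integral(c/cos(c), c)


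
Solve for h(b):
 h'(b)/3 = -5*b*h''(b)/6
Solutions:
 h(b) = C1 + C2*b^(3/5)


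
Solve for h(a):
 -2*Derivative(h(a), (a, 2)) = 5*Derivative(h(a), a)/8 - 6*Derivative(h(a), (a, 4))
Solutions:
 h(a) = C1 + C2*exp(-2^(1/3)*a*(8*2^(1/3)/(sqrt(1001) + 45)^(1/3) + (sqrt(1001) + 45)^(1/3))/24)*sin(2^(1/3)*sqrt(3)*a*(-(sqrt(1001) + 45)^(1/3) + 8*2^(1/3)/(sqrt(1001) + 45)^(1/3))/24) + C3*exp(-2^(1/3)*a*(8*2^(1/3)/(sqrt(1001) + 45)^(1/3) + (sqrt(1001) + 45)^(1/3))/24)*cos(2^(1/3)*sqrt(3)*a*(-(sqrt(1001) + 45)^(1/3) + 8*2^(1/3)/(sqrt(1001) + 45)^(1/3))/24) + C4*exp(2^(1/3)*a*(8*2^(1/3)/(sqrt(1001) + 45)^(1/3) + (sqrt(1001) + 45)^(1/3))/12)


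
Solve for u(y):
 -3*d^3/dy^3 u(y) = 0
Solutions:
 u(y) = C1 + C2*y + C3*y^2


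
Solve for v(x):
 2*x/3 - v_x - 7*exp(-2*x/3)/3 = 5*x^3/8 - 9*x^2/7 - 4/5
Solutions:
 v(x) = C1 - 5*x^4/32 + 3*x^3/7 + x^2/3 + 4*x/5 + 7*exp(-2*x/3)/2


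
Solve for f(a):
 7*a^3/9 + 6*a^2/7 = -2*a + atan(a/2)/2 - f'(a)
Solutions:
 f(a) = C1 - 7*a^4/36 - 2*a^3/7 - a^2 + a*atan(a/2)/2 - log(a^2 + 4)/2


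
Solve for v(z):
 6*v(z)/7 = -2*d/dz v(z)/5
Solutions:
 v(z) = C1*exp(-15*z/7)


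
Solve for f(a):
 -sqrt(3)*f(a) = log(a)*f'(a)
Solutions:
 f(a) = C1*exp(-sqrt(3)*li(a))


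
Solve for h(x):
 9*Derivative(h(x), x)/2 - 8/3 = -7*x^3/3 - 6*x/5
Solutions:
 h(x) = C1 - 7*x^4/54 - 2*x^2/15 + 16*x/27


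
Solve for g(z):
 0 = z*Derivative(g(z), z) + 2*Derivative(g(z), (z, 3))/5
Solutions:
 g(z) = C1 + Integral(C2*airyai(-2^(2/3)*5^(1/3)*z/2) + C3*airybi(-2^(2/3)*5^(1/3)*z/2), z)


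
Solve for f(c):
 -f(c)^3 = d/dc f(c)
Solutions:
 f(c) = -sqrt(2)*sqrt(-1/(C1 - c))/2
 f(c) = sqrt(2)*sqrt(-1/(C1 - c))/2


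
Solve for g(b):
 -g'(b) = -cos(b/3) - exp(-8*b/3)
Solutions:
 g(b) = C1 + 3*sin(b/3) - 3*exp(-8*b/3)/8


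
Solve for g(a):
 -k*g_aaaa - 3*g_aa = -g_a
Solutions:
 g(a) = C1 + C2*exp(2^(1/3)*a*(-2^(1/3)*(sqrt((1 + 4/k)/k^2) - 1/k)^(1/3)/2 + 1/(k*(sqrt((1 + 4/k)/k^2) - 1/k)^(1/3)))) + C3*exp(2^(1/3)*a*(2^(1/3)*(sqrt((1 + 4/k)/k^2) - 1/k)^(1/3)/4 - 2^(1/3)*sqrt(3)*I*(sqrt((1 + 4/k)/k^2) - 1/k)^(1/3)/4 + 2/(k*(-1 + sqrt(3)*I)*(sqrt((1 + 4/k)/k^2) - 1/k)^(1/3)))) + C4*exp(2^(1/3)*a*(2^(1/3)*(sqrt((1 + 4/k)/k^2) - 1/k)^(1/3)/4 + 2^(1/3)*sqrt(3)*I*(sqrt((1 + 4/k)/k^2) - 1/k)^(1/3)/4 - 2/(k*(1 + sqrt(3)*I)*(sqrt((1 + 4/k)/k^2) - 1/k)^(1/3))))


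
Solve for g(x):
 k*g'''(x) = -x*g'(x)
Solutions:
 g(x) = C1 + Integral(C2*airyai(x*(-1/k)^(1/3)) + C3*airybi(x*(-1/k)^(1/3)), x)


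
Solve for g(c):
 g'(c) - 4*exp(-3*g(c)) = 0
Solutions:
 g(c) = log(C1 + 12*c)/3
 g(c) = log((-3^(1/3) - 3^(5/6)*I)*(C1 + 4*c)^(1/3)/2)
 g(c) = log((-3^(1/3) + 3^(5/6)*I)*(C1 + 4*c)^(1/3)/2)


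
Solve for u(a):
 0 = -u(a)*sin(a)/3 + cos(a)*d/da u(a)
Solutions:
 u(a) = C1/cos(a)^(1/3)


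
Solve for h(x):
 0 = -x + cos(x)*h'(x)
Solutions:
 h(x) = C1 + Integral(x/cos(x), x)


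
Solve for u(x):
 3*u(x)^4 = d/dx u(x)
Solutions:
 u(x) = (-1/(C1 + 9*x))^(1/3)
 u(x) = (-1/(C1 + 3*x))^(1/3)*(-3^(2/3) - 3*3^(1/6)*I)/6
 u(x) = (-1/(C1 + 3*x))^(1/3)*(-3^(2/3) + 3*3^(1/6)*I)/6


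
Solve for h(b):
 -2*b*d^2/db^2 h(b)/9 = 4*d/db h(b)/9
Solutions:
 h(b) = C1 + C2/b


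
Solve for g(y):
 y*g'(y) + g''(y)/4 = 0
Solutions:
 g(y) = C1 + C2*erf(sqrt(2)*y)


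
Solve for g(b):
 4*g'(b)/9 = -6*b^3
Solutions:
 g(b) = C1 - 27*b^4/8


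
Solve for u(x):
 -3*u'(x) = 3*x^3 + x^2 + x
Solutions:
 u(x) = C1 - x^4/4 - x^3/9 - x^2/6


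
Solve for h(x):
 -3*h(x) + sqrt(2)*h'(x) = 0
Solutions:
 h(x) = C1*exp(3*sqrt(2)*x/2)


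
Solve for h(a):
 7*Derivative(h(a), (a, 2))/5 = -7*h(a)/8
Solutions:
 h(a) = C1*sin(sqrt(10)*a/4) + C2*cos(sqrt(10)*a/4)


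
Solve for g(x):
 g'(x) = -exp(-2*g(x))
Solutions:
 g(x) = log(-sqrt(C1 - 2*x))
 g(x) = log(C1 - 2*x)/2


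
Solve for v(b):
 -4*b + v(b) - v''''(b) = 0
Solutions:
 v(b) = C1*exp(-b) + C2*exp(b) + C3*sin(b) + C4*cos(b) + 4*b


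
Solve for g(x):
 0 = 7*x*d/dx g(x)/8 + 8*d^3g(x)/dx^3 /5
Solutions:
 g(x) = C1 + Integral(C2*airyai(-35^(1/3)*x/4) + C3*airybi(-35^(1/3)*x/4), x)


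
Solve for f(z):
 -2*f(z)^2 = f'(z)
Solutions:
 f(z) = 1/(C1 + 2*z)


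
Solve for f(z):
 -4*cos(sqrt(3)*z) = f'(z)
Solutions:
 f(z) = C1 - 4*sqrt(3)*sin(sqrt(3)*z)/3


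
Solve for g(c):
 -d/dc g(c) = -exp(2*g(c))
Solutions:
 g(c) = log(-sqrt(-1/(C1 + c))) - log(2)/2
 g(c) = log(-1/(C1 + c))/2 - log(2)/2


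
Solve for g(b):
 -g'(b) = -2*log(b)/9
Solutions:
 g(b) = C1 + 2*b*log(b)/9 - 2*b/9


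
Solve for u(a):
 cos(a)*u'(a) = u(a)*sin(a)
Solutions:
 u(a) = C1/cos(a)


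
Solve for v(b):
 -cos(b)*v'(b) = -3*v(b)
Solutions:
 v(b) = C1*(sin(b) + 1)^(3/2)/(sin(b) - 1)^(3/2)


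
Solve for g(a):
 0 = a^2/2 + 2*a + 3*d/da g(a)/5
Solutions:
 g(a) = C1 - 5*a^3/18 - 5*a^2/3


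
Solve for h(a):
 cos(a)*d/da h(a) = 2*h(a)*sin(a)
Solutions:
 h(a) = C1/cos(a)^2


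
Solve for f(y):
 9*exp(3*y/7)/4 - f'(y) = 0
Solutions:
 f(y) = C1 + 21*exp(3*y/7)/4


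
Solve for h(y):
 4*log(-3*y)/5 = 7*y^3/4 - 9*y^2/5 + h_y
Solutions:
 h(y) = C1 - 7*y^4/16 + 3*y^3/5 + 4*y*log(-y)/5 + 4*y*(-1 + log(3))/5


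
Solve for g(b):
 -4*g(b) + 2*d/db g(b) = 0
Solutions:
 g(b) = C1*exp(2*b)


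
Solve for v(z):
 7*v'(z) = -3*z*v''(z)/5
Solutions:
 v(z) = C1 + C2/z^(32/3)


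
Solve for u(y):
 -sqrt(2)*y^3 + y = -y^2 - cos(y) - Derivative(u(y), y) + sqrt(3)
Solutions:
 u(y) = C1 + sqrt(2)*y^4/4 - y^3/3 - y^2/2 + sqrt(3)*y - sin(y)


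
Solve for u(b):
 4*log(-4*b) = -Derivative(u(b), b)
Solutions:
 u(b) = C1 - 4*b*log(-b) + 4*b*(1 - 2*log(2))


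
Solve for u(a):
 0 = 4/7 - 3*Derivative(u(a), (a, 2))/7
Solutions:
 u(a) = C1 + C2*a + 2*a^2/3


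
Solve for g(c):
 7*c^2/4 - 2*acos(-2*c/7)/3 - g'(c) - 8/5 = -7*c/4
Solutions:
 g(c) = C1 + 7*c^3/12 + 7*c^2/8 - 2*c*acos(-2*c/7)/3 - 8*c/5 - sqrt(49 - 4*c^2)/3


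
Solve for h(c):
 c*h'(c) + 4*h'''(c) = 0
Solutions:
 h(c) = C1 + Integral(C2*airyai(-2^(1/3)*c/2) + C3*airybi(-2^(1/3)*c/2), c)


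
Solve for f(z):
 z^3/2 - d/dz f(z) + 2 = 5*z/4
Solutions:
 f(z) = C1 + z^4/8 - 5*z^2/8 + 2*z


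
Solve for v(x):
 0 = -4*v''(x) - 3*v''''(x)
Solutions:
 v(x) = C1 + C2*x + C3*sin(2*sqrt(3)*x/3) + C4*cos(2*sqrt(3)*x/3)


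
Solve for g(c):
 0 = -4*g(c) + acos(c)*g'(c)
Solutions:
 g(c) = C1*exp(4*Integral(1/acos(c), c))


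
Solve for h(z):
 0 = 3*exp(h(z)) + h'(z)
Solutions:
 h(z) = log(1/(C1 + 3*z))


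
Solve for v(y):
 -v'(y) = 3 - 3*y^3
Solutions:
 v(y) = C1 + 3*y^4/4 - 3*y


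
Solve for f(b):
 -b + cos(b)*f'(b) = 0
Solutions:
 f(b) = C1 + Integral(b/cos(b), b)


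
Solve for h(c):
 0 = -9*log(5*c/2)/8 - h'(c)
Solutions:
 h(c) = C1 - 9*c*log(c)/8 - 9*c*log(5)/8 + 9*c*log(2)/8 + 9*c/8


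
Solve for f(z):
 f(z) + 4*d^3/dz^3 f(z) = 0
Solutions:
 f(z) = C3*exp(-2^(1/3)*z/2) + (C1*sin(2^(1/3)*sqrt(3)*z/4) + C2*cos(2^(1/3)*sqrt(3)*z/4))*exp(2^(1/3)*z/4)


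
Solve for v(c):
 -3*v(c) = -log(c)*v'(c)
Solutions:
 v(c) = C1*exp(3*li(c))


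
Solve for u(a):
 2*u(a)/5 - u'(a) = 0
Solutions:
 u(a) = C1*exp(2*a/5)


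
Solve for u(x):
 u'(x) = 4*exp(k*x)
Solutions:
 u(x) = C1 + 4*exp(k*x)/k


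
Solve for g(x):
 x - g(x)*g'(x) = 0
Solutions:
 g(x) = -sqrt(C1 + x^2)
 g(x) = sqrt(C1 + x^2)


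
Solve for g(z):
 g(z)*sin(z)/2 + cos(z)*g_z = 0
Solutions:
 g(z) = C1*sqrt(cos(z))


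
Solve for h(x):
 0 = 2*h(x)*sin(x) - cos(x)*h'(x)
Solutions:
 h(x) = C1/cos(x)^2


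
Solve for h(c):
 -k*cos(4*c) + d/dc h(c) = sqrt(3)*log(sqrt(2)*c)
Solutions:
 h(c) = C1 + sqrt(3)*c*(log(c) - 1) + sqrt(3)*c*log(2)/2 + k*sin(4*c)/4


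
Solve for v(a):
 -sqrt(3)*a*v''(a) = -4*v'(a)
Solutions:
 v(a) = C1 + C2*a^(1 + 4*sqrt(3)/3)


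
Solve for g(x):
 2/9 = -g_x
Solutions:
 g(x) = C1 - 2*x/9


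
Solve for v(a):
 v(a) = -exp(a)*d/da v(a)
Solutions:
 v(a) = C1*exp(exp(-a))


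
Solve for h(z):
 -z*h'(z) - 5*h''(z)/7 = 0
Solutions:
 h(z) = C1 + C2*erf(sqrt(70)*z/10)


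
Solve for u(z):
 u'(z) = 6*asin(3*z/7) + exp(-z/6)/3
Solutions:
 u(z) = C1 + 6*z*asin(3*z/7) + 2*sqrt(49 - 9*z^2) - 2*exp(-z/6)


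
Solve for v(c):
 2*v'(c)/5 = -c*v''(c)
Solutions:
 v(c) = C1 + C2*c^(3/5)


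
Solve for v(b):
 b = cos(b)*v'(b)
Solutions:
 v(b) = C1 + Integral(b/cos(b), b)


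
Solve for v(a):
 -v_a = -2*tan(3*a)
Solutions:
 v(a) = C1 - 2*log(cos(3*a))/3


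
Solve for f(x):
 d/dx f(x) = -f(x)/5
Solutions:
 f(x) = C1*exp(-x/5)


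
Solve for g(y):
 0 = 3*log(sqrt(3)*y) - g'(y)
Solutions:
 g(y) = C1 + 3*y*log(y) - 3*y + 3*y*log(3)/2


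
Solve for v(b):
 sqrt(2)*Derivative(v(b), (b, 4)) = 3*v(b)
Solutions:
 v(b) = C1*exp(-2^(7/8)*3^(1/4)*b/2) + C2*exp(2^(7/8)*3^(1/4)*b/2) + C3*sin(2^(7/8)*3^(1/4)*b/2) + C4*cos(2^(7/8)*3^(1/4)*b/2)


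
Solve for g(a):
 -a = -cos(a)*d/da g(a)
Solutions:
 g(a) = C1 + Integral(a/cos(a), a)


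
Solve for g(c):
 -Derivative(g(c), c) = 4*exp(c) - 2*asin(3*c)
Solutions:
 g(c) = C1 + 2*c*asin(3*c) + 2*sqrt(1 - 9*c^2)/3 - 4*exp(c)


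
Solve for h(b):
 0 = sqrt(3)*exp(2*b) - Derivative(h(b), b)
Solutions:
 h(b) = C1 + sqrt(3)*exp(2*b)/2


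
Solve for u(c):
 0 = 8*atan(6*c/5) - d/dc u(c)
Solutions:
 u(c) = C1 + 8*c*atan(6*c/5) - 10*log(36*c^2 + 25)/3


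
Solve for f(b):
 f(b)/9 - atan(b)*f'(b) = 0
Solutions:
 f(b) = C1*exp(Integral(1/atan(b), b)/9)


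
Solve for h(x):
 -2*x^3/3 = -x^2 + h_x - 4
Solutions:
 h(x) = C1 - x^4/6 + x^3/3 + 4*x


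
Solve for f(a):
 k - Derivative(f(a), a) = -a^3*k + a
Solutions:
 f(a) = C1 + a^4*k/4 - a^2/2 + a*k


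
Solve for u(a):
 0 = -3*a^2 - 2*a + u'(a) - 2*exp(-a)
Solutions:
 u(a) = C1 + a^3 + a^2 - 2*exp(-a)


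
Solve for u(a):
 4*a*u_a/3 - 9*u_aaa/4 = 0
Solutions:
 u(a) = C1 + Integral(C2*airyai(2*2^(1/3)*a/3) + C3*airybi(2*2^(1/3)*a/3), a)


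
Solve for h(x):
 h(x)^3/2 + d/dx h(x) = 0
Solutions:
 h(x) = -sqrt(-1/(C1 - x))
 h(x) = sqrt(-1/(C1 - x))


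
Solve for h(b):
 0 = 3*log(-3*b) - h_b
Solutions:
 h(b) = C1 + 3*b*log(-b) + 3*b*(-1 + log(3))


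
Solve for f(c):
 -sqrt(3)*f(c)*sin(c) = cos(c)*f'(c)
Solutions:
 f(c) = C1*cos(c)^(sqrt(3))


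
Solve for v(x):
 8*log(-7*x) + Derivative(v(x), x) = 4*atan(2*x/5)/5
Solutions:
 v(x) = C1 - 8*x*log(-x) + 4*x*atan(2*x/5)/5 - 8*x*log(7) + 8*x - log(4*x^2 + 25)


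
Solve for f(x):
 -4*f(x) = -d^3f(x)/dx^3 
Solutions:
 f(x) = C3*exp(2^(2/3)*x) + (C1*sin(2^(2/3)*sqrt(3)*x/2) + C2*cos(2^(2/3)*sqrt(3)*x/2))*exp(-2^(2/3)*x/2)


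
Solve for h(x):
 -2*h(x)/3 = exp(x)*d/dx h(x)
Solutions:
 h(x) = C1*exp(2*exp(-x)/3)


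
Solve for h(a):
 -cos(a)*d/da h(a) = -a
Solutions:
 h(a) = C1 + Integral(a/cos(a), a)


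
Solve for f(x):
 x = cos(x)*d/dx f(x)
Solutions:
 f(x) = C1 + Integral(x/cos(x), x)


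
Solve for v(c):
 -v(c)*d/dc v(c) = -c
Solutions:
 v(c) = -sqrt(C1 + c^2)
 v(c) = sqrt(C1 + c^2)


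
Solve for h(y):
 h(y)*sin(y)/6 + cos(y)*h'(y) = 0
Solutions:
 h(y) = C1*cos(y)^(1/6)


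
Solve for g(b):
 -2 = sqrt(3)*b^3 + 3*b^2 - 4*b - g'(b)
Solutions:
 g(b) = C1 + sqrt(3)*b^4/4 + b^3 - 2*b^2 + 2*b


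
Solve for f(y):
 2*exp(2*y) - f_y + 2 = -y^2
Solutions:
 f(y) = C1 + y^3/3 + 2*y + exp(2*y)


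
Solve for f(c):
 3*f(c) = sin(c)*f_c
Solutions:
 f(c) = C1*(cos(c) - 1)^(3/2)/(cos(c) + 1)^(3/2)


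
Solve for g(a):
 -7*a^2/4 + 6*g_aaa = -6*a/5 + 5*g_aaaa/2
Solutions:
 g(a) = C1 + C2*a + C3*a^2 + C4*exp(12*a/5) + 7*a^5/1440 + 31*a^4/17280 + 31*a^3/10368


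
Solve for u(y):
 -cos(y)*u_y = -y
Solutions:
 u(y) = C1 + Integral(y/cos(y), y)


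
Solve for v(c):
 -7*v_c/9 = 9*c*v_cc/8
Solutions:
 v(c) = C1 + C2*c^(25/81)


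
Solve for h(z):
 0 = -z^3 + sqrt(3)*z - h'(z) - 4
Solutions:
 h(z) = C1 - z^4/4 + sqrt(3)*z^2/2 - 4*z


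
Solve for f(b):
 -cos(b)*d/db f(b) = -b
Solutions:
 f(b) = C1 + Integral(b/cos(b), b)


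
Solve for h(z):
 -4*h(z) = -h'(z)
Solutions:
 h(z) = C1*exp(4*z)


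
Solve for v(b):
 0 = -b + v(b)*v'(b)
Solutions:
 v(b) = -sqrt(C1 + b^2)
 v(b) = sqrt(C1 + b^2)


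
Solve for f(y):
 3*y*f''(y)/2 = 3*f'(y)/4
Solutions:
 f(y) = C1 + C2*y^(3/2)


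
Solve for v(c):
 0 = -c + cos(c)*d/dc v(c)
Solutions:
 v(c) = C1 + Integral(c/cos(c), c)


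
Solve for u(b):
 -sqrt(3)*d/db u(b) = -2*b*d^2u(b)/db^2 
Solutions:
 u(b) = C1 + C2*b^(sqrt(3)/2 + 1)


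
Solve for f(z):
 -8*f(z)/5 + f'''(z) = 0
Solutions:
 f(z) = C3*exp(2*5^(2/3)*z/5) + (C1*sin(sqrt(3)*5^(2/3)*z/5) + C2*cos(sqrt(3)*5^(2/3)*z/5))*exp(-5^(2/3)*z/5)


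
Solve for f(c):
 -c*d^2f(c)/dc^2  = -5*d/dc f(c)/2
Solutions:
 f(c) = C1 + C2*c^(7/2)


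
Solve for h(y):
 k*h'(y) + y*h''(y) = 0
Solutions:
 h(y) = C1 + y^(1 - re(k))*(C2*sin(log(y)*Abs(im(k))) + C3*cos(log(y)*im(k)))


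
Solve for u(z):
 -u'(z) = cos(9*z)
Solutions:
 u(z) = C1 - sin(9*z)/9


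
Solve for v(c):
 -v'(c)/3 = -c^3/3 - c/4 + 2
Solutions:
 v(c) = C1 + c^4/4 + 3*c^2/8 - 6*c


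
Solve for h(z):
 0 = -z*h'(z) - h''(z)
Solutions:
 h(z) = C1 + C2*erf(sqrt(2)*z/2)


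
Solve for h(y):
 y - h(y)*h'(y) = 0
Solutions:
 h(y) = -sqrt(C1 + y^2)
 h(y) = sqrt(C1 + y^2)


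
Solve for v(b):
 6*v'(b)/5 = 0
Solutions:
 v(b) = C1


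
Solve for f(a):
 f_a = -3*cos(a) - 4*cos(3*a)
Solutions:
 f(a) = C1 - 3*sin(a) - 4*sin(3*a)/3


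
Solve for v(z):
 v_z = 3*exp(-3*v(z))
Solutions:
 v(z) = log(C1 + 9*z)/3
 v(z) = log((-3^(1/3) - 3^(5/6)*I)*(C1 + 3*z)^(1/3)/2)
 v(z) = log((-3^(1/3) + 3^(5/6)*I)*(C1 + 3*z)^(1/3)/2)


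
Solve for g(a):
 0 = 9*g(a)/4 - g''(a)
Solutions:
 g(a) = C1*exp(-3*a/2) + C2*exp(3*a/2)


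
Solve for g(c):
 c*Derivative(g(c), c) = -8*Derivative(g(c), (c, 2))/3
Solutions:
 g(c) = C1 + C2*erf(sqrt(3)*c/4)


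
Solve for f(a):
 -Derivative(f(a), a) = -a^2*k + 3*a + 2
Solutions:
 f(a) = C1 + a^3*k/3 - 3*a^2/2 - 2*a


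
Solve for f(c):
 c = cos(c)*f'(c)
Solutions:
 f(c) = C1 + Integral(c/cos(c), c)


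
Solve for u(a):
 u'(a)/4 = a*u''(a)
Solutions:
 u(a) = C1 + C2*a^(5/4)


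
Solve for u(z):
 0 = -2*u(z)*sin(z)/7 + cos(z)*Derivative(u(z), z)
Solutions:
 u(z) = C1/cos(z)^(2/7)


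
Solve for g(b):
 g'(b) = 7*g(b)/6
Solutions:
 g(b) = C1*exp(7*b/6)


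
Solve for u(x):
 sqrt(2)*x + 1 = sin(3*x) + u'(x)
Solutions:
 u(x) = C1 + sqrt(2)*x^2/2 + x + cos(3*x)/3


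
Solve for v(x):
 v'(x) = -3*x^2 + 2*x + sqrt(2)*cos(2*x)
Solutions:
 v(x) = C1 - x^3 + x^2 + sqrt(2)*sin(2*x)/2


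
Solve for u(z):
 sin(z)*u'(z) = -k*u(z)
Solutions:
 u(z) = C1*exp(k*(-log(cos(z) - 1) + log(cos(z) + 1))/2)


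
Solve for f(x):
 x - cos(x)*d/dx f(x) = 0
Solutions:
 f(x) = C1 + Integral(x/cos(x), x)


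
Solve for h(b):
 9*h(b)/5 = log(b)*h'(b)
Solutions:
 h(b) = C1*exp(9*li(b)/5)


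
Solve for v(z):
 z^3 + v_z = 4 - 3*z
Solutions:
 v(z) = C1 - z^4/4 - 3*z^2/2 + 4*z


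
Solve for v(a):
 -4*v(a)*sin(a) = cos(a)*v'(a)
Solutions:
 v(a) = C1*cos(a)^4


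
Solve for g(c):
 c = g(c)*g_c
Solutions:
 g(c) = -sqrt(C1 + c^2)
 g(c) = sqrt(C1 + c^2)


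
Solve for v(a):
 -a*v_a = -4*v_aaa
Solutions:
 v(a) = C1 + Integral(C2*airyai(2^(1/3)*a/2) + C3*airybi(2^(1/3)*a/2), a)


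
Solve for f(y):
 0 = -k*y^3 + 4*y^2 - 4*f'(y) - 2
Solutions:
 f(y) = C1 - k*y^4/16 + y^3/3 - y/2


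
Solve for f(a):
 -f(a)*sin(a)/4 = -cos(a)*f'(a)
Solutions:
 f(a) = C1/cos(a)^(1/4)


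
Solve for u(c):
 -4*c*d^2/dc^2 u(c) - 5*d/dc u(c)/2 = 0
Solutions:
 u(c) = C1 + C2*c^(3/8)


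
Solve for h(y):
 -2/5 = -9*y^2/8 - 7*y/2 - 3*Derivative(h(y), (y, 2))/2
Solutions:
 h(y) = C1 + C2*y - y^4/16 - 7*y^3/18 + 2*y^2/15


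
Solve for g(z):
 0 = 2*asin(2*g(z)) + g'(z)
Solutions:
 Integral(1/asin(2*_y), (_y, g(z))) = C1 - 2*z


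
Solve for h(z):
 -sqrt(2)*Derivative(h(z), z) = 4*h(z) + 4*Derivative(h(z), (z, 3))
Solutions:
 h(z) = C1*exp(3^(1/3)*z*(-2^(5/6)*3^(1/3)/(9 + sqrt(3)*sqrt(sqrt(2)/8 + 27))^(1/3) + 2*2^(2/3)*(9 + sqrt(3)*sqrt(sqrt(2)/8 + 27))^(1/3))/24)*sin(sqrt(3)*z*(3*2^(5/6)/(27 + sqrt(27*sqrt(2)/8 + 729))^(1/3) + 2*2^(2/3)*(27 + sqrt(27*sqrt(2)/8 + 729))^(1/3))/24) + C2*exp(3^(1/3)*z*(-2^(5/6)*3^(1/3)/(9 + sqrt(3)*sqrt(sqrt(2)/8 + 27))^(1/3) + 2*2^(2/3)*(9 + sqrt(3)*sqrt(sqrt(2)/8 + 27))^(1/3))/24)*cos(sqrt(3)*z*(3*2^(5/6)/(27 + sqrt(27*sqrt(2)/8 + 729))^(1/3) + 2*2^(2/3)*(27 + sqrt(27*sqrt(2)/8 + 729))^(1/3))/24) + C3*exp(-3^(1/3)*z*(-2^(5/6)*3^(1/3)/(9 + sqrt(3)*sqrt(sqrt(2)/8 + 27))^(1/3) + 2*2^(2/3)*(9 + sqrt(3)*sqrt(sqrt(2)/8 + 27))^(1/3))/12)


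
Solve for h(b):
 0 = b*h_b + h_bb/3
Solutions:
 h(b) = C1 + C2*erf(sqrt(6)*b/2)


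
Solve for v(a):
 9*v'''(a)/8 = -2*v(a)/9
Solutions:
 v(a) = C3*exp(-2*2^(1/3)*3^(2/3)*a/9) + (C1*sin(2^(1/3)*3^(1/6)*a/3) + C2*cos(2^(1/3)*3^(1/6)*a/3))*exp(2^(1/3)*3^(2/3)*a/9)


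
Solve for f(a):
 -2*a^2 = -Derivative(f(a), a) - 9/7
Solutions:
 f(a) = C1 + 2*a^3/3 - 9*a/7


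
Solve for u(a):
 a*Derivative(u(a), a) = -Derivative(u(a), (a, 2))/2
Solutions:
 u(a) = C1 + C2*erf(a)


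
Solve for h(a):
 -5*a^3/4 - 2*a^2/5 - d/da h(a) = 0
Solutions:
 h(a) = C1 - 5*a^4/16 - 2*a^3/15


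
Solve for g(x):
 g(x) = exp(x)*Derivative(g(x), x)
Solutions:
 g(x) = C1*exp(-exp(-x))


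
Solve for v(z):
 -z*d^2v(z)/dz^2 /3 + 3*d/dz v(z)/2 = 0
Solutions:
 v(z) = C1 + C2*z^(11/2)


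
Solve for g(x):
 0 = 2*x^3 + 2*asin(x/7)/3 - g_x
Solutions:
 g(x) = C1 + x^4/2 + 2*x*asin(x/7)/3 + 2*sqrt(49 - x^2)/3


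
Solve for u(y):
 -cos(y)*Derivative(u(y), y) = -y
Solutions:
 u(y) = C1 + Integral(y/cos(y), y)


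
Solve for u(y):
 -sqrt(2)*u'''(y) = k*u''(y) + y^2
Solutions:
 u(y) = C1 + C2*y + C3*exp(-sqrt(2)*k*y/2) - y^4/(12*k) + sqrt(2)*y^3/(3*k^2) - 2*y^2/k^3


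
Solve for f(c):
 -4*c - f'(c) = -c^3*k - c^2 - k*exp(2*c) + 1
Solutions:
 f(c) = C1 + c^4*k/4 + c^3/3 - 2*c^2 - c + k*exp(2*c)/2


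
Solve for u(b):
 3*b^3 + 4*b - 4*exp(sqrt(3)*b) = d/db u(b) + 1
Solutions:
 u(b) = C1 + 3*b^4/4 + 2*b^2 - b - 4*sqrt(3)*exp(sqrt(3)*b)/3


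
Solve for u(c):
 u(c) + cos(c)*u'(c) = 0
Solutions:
 u(c) = C1*sqrt(sin(c) - 1)/sqrt(sin(c) + 1)


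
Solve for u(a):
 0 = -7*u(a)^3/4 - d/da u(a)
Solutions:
 u(a) = -sqrt(2)*sqrt(-1/(C1 - 7*a))
 u(a) = sqrt(2)*sqrt(-1/(C1 - 7*a))


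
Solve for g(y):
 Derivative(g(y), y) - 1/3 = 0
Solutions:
 g(y) = C1 + y/3


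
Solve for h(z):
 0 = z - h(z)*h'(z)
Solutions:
 h(z) = -sqrt(C1 + z^2)
 h(z) = sqrt(C1 + z^2)


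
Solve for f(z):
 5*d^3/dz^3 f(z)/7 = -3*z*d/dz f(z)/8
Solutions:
 f(z) = C1 + Integral(C2*airyai(-21^(1/3)*5^(2/3)*z/10) + C3*airybi(-21^(1/3)*5^(2/3)*z/10), z)


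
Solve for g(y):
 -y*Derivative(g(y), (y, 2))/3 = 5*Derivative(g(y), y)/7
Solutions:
 g(y) = C1 + C2/y^(8/7)
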